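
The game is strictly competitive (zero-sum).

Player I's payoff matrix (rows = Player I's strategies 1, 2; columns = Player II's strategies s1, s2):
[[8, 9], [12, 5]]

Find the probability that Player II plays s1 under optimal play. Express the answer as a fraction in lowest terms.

1/2

Row minima are 8 and 5, so Player I's maximin is 8; column maxima are 12 and 9, so Player II's minimax is 9. These differ, so the equilibrium is in mixed strategies.
Let Player II play s1 with probability q. Player I is indifferent when 8q + 9(1−q) = 12q + 5(1−q), giving q = 1/2.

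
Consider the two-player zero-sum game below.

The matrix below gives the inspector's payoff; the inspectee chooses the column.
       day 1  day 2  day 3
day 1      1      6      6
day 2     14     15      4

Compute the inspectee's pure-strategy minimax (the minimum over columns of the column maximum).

The worst case (largest entry) in each column is day 1: 14, day 2: 15, day 3: 6.
The best (smallest) of these is 6.

6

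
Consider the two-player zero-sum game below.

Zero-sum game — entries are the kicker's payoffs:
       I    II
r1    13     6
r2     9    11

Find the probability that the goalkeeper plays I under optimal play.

Row minima are 6 and 9, so the kicker's maximin is 9; column maxima are 13 and 11, so the goalkeeper's minimax is 11. These differ, so the equilibrium is in mixed strategies.
Let the goalkeeper play I with probability q. The kicker is indifferent when 13q + 6(1−q) = 9q + 11(1−q), giving q = 5/9.

5/9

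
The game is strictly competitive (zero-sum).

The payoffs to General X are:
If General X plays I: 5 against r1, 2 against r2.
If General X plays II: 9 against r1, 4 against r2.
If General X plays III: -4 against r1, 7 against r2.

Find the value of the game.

79/16

Row I is strictly dominated by row II, so General X never plays it.
The remaining 2×2 game on (II, III) × (r1, r2) has no saddle point. Let General X play II with probability p; indifference gives 9p − 4(1−p) = 4p + 7(1−p), so p = 11/16.
Similarly General Y's optimal q on r1 is 3/16, and the value is 9·(3/16) + (4)·(13/16) = 79/16.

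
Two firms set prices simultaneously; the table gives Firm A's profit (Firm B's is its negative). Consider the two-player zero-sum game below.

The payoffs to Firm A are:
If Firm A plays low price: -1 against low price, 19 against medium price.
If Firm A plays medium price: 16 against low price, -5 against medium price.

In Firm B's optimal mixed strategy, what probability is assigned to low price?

24/41

Row minima are -1 and -5, so Firm A's maximin is -1; column maxima are 16 and 19, so Firm B's minimax is 16. These differ, so the equilibrium is in mixed strategies.
Let Firm B play low price with probability q. Firm A is indifferent when −q + 19(1−q) = 16q − 5(1−q), giving q = 24/41.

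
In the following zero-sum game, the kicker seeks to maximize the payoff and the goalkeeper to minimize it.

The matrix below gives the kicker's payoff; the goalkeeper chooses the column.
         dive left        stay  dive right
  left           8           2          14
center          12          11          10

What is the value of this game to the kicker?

Column dive left is strictly dominated by stay for the goalkeeper (it gives the kicker more in every row).
The remaining 2×2 game on (left, center) × (stay, dive right) has no saddle point. Let the kicker play left with probability p; indifference gives 2p + 11(1−p) = 14p + 10(1−p), so p = 1/13.
Similarly the goalkeeper's optimal q on stay is 4/13, and the value is 2·(4/13) + (14)·(9/13) = 134/13.

134/13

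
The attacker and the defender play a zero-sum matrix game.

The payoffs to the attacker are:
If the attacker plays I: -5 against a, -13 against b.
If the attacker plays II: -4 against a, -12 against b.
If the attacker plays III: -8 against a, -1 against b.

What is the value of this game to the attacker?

-92/15

Row I is strictly dominated by row II, so the attacker never plays it.
The remaining 2×2 game on (II, III) × (a, b) has no saddle point. Let the attacker play II with probability p; indifference gives −4p − 8(1−p) = −12p − (1−p), so p = 7/15.
Similarly the defender's optimal q on a is 11/15, and the value is -4·(11/15) + (-12)·(4/15) = -92/15.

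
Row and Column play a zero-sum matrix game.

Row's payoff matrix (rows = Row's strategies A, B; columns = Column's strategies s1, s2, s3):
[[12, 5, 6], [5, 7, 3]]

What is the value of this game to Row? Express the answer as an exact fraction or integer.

Column s1 is strictly dominated by s3 for Column (it gives Row more in every row).
The remaining 2×2 game on (A, B) × (s2, s3) has no saddle point. Let Row play A with probability p; indifference gives 5p + 7(1−p) = 6p + 3(1−p), so p = 4/5.
Similarly Column's optimal q on s2 is 3/5, and the value is 5·(3/5) + (6)·(2/5) = 27/5.

27/5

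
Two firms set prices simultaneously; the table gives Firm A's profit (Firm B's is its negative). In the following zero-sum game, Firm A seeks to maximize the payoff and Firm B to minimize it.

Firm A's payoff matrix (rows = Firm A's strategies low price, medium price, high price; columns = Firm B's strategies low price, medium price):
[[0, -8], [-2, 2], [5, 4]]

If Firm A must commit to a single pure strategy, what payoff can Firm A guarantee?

4

The worst-case payoff for each row is low price: -8, medium price: -2, high price: 4.
The best of these is 4.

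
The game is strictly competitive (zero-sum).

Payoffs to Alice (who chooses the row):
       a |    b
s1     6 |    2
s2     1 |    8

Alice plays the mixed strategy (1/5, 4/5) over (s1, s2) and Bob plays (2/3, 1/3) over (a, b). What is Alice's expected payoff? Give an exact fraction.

Against (2/3, 1/3), each row's expected payoff is s1: 14/3; s2: 10/3.
Taking the (1/5, 4/5)-weighted average: (1/5)·(14/3) + (4/5)·(10/3) = 18/5.

18/5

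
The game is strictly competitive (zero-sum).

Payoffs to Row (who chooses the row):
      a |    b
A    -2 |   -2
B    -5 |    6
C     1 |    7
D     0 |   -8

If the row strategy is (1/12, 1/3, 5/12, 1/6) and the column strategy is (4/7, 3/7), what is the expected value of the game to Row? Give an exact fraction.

55/84

Against (4/7, 3/7), each row's expected payoff is A: -2; B: -2/7; C: 25/7; D: -24/7.
Taking the (1/12, 1/3, 5/12, 1/6)-weighted average: (1/12)·(-2) + (1/3)·(-2/7) + (5/12)·(25/7) + (1/6)·(-24/7) = 55/84.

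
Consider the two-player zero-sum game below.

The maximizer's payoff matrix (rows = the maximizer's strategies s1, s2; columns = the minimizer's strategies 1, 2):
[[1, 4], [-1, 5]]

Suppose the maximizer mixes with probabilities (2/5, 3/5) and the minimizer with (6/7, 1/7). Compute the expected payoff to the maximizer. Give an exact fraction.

17/35

Against (6/7, 1/7), each row's expected payoff is s1: 10/7; s2: -1/7.
Taking the (2/5, 3/5)-weighted average: (2/5)·(10/7) + (3/5)·(-1/7) = 17/35.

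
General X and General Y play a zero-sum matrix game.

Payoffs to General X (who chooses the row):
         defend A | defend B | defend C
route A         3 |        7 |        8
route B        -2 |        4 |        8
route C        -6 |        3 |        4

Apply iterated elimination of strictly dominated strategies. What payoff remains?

Row route C is strictly dominated by row route A (3>-6, 7>3, 8>4); eliminate route C.
Column defend C is strictly dominated by defend A for General Y (3<8, -2<8); eliminate defend C.
Column defend B is strictly dominated by defend A for General Y (3<7, -2<4); eliminate defend B.
Row route B is strictly dominated by row route A (3>-2); eliminate route B.
Only (route A, defend A) remains, with payoff 3.

3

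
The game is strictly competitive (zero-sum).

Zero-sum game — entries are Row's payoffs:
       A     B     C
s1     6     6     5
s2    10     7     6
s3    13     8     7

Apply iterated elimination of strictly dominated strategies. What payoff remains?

Row s2 is strictly dominated by row s3 (13>10, 8>7, 7>6); eliminate s2.
Row s1 is strictly dominated by row s3 (13>6, 8>6, 7>5); eliminate s1.
Column B is strictly dominated by C for Column (7<8); eliminate B.
Column A is strictly dominated by C for Column (7<13); eliminate A.
Only (s3, C) remains, with payoff 7.

7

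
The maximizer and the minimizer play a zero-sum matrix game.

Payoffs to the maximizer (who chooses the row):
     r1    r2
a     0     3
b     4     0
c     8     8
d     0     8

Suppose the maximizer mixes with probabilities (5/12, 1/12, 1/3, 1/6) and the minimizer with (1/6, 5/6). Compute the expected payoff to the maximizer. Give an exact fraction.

Against (1/6, 5/6), each row's expected payoff is a: 5/2; b: 2/3; c: 8; d: 20/3.
Taking the (5/12, 1/12, 1/3, 1/6)-weighted average: (5/12)·(5/2) + (1/12)·(2/3) + (1/3)·(8) + (1/6)·(20/3) = 39/8.

39/8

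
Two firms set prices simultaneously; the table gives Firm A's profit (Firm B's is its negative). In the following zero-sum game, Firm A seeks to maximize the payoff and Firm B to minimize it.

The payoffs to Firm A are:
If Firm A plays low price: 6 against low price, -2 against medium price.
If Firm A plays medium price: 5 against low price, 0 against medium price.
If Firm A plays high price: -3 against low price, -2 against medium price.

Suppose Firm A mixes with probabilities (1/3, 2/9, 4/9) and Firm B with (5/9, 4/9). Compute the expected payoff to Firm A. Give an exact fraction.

Against (5/9, 4/9), each row's expected payoff is low price: 22/9; medium price: 25/9; high price: -23/9.
Taking the (1/3, 2/9, 4/9)-weighted average: (1/3)·(22/9) + (2/9)·(25/9) + (4/9)·(-23/9) = 8/27.

8/27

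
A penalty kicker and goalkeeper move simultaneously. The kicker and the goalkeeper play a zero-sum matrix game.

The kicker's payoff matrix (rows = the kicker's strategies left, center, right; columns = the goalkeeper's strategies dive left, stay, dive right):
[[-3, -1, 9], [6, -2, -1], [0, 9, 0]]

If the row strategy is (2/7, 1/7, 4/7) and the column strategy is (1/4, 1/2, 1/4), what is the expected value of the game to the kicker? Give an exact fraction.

Against (1/4, 1/2, 1/4), each row's expected payoff is left: 1; center: 1/4; right: 9/2.
Taking the (2/7, 1/7, 4/7)-weighted average: (2/7)·(1) + (1/7)·(1/4) + (4/7)·(9/2) = 81/28.

81/28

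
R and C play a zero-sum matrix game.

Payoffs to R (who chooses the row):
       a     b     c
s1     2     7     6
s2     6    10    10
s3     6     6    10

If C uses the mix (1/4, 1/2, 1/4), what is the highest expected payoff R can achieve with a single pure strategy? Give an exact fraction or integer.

s1: (2)·(1/4) + (7)·(1/2) + (6)·(1/4) = 11/2.
s2: (6)·(1/4) + (10)·(1/2) + (10)·(1/4) = 9.
s3: (6)·(1/4) + (6)·(1/2) + (10)·(1/4) = 7.
The best pure response is s2 with expected payoff 9.

9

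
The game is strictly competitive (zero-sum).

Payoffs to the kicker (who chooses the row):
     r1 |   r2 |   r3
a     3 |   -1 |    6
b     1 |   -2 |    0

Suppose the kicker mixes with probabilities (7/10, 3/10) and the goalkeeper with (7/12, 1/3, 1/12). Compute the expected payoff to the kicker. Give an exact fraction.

79/60

Against (7/12, 1/3, 1/12), each row's expected payoff is a: 23/12; b: -1/12.
Taking the (7/10, 3/10)-weighted average: (7/10)·(23/12) + (3/10)·(-1/12) = 79/60.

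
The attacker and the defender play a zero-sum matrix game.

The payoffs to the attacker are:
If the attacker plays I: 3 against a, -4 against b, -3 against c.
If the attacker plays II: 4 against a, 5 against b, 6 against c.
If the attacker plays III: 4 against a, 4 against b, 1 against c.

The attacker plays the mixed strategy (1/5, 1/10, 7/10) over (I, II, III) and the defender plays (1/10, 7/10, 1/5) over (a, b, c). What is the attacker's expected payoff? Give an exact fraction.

Against (1/10, 7/10, 1/5), each row's expected payoff is I: -31/10; II: 51/10; III: 17/5.
Taking the (1/5, 1/10, 7/10)-weighted average: (1/5)·(-31/10) + (1/10)·(51/10) + (7/10)·(17/5) = 227/100.

227/100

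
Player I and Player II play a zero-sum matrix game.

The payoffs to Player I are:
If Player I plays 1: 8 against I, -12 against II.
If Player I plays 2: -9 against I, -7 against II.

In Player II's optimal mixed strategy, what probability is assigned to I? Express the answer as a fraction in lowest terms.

Row minima are -12 and -9, so Player I's maximin is -9; column maxima are 8 and -7, so Player II's minimax is -7. These differ, so the equilibrium is in mixed strategies.
Let Player II play I with probability q. Player I is indifferent when 8q − 12(1−q) = −9q − 7(1−q), giving q = 5/22.

5/22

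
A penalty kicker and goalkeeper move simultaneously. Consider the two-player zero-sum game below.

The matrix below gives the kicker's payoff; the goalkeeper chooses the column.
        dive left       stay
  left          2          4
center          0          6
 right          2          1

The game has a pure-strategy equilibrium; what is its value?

Row minima: 2, 0, 1 → the kicker's maximin is 2.
Column maxima: 2, 6 → the goalkeeper's minimax is 2.
They coincide at (left, dive left), so the value is 2.

2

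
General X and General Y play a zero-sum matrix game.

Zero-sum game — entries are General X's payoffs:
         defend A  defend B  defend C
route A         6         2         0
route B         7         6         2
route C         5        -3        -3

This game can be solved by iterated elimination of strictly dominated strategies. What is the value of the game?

Row route C is strictly dominated by row route A (6>5, 2>-3, 0>-3); eliminate route C.
Row route A is strictly dominated by row route B (7>6, 6>2, 2>0); eliminate route A.
Column defend B is strictly dominated by defend C for General Y (2<6); eliminate defend B.
Column defend A is strictly dominated by defend C for General Y (2<7); eliminate defend A.
Only (route B, defend C) remains, with payoff 2.

2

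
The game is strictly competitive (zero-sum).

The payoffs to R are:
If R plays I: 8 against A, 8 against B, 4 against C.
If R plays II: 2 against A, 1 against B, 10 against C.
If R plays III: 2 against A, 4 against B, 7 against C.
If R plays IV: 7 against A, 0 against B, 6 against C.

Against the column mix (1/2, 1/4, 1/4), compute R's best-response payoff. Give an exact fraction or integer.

I: (8)·(1/2) + (8)·(1/4) + (4)·(1/4) = 7.
II: (2)·(1/2) + (1)·(1/4) + (10)·(1/4) = 15/4.
III: (2)·(1/2) + (4)·(1/4) + (7)·(1/4) = 15/4.
IV: (7)·(1/2) + (0)·(1/4) + (6)·(1/4) = 5.
The best pure response is I with expected payoff 7.

7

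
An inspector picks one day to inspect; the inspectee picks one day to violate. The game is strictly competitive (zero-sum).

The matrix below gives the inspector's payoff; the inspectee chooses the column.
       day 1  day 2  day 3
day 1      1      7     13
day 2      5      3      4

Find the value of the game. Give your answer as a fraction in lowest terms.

Column day 3 is strictly dominated by day 2 for the inspectee (it gives the inspector more in every row).
The remaining 2×2 game on (day 1, day 2) × (day 1, day 2) has no saddle point. Let the inspector play day 1 with probability p; indifference gives p + 5(1−p) = 7p + 3(1−p), so p = 1/4.
Similarly the inspectee's optimal q on day 1 is 1/2, and the value is 1·(1/2) + (7)·(1/2) = 4.

4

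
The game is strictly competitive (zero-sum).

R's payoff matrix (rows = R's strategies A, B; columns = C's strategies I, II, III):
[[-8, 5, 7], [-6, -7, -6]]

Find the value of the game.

Column III is strictly dominated by II for C (it gives R more in every row).
The remaining 2×2 game on (A, B) × (I, II) has no saddle point. Let R play A with probability p; indifference gives −8p − 6(1−p) = 5p − 7(1−p), so p = 1/14.
Similarly C's optimal q on I is 6/7, and the value is -8·(6/7) + (5)·(1/7) = -43/7.

-43/7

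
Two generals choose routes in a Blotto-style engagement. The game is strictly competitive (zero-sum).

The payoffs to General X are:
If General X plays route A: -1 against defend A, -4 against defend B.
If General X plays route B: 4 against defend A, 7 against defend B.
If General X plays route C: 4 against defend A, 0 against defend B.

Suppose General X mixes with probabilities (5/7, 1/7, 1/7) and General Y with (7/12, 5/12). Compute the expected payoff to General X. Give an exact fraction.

Against (7/12, 5/12), each row's expected payoff is route A: -9/4; route B: 21/4; route C: 7/3.
Taking the (5/7, 1/7, 1/7)-weighted average: (5/7)·(-9/4) + (1/7)·(21/4) + (1/7)·(7/3) = -11/21.

-11/21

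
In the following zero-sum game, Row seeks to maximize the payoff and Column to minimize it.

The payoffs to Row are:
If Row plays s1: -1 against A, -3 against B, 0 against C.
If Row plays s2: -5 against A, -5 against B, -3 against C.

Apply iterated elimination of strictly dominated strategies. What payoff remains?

-3

Row s2 is strictly dominated by row s1 (-1>-5, -3>-5, 0>-3); eliminate s2.
Column A is strictly dominated by B for Column (-3<-1); eliminate A.
Column C is strictly dominated by B for Column (-3<0); eliminate C.
Only (s1, B) remains, with payoff -3.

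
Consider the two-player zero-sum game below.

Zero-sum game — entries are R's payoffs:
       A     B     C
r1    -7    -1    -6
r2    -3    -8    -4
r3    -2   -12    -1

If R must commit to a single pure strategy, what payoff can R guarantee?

-7

The worst-case payoff for each row is r1: -7, r2: -8, r3: -12.
The best of these is -7.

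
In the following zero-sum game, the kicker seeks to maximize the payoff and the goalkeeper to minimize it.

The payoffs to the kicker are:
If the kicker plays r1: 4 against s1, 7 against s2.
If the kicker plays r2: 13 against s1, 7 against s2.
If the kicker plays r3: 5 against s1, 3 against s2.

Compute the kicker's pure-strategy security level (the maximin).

The worst-case payoff for each row is r1: 4, r2: 7, r3: 3.
The best of these is 7.

7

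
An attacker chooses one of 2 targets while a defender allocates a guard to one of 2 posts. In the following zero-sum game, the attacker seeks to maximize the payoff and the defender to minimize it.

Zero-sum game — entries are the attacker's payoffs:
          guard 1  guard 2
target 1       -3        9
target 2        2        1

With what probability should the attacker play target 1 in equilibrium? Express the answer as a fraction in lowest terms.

Row minima are -3 and 1, so the attacker's maximin is 1; column maxima are 2 and 9, so the defender's minimax is 2. These differ, so the equilibrium is in mixed strategies.
Let the attacker play target 1 with probability p. The defender is indifferent when −3p + 2(1−p) = 9p + (1−p), giving p = 1/13.

1/13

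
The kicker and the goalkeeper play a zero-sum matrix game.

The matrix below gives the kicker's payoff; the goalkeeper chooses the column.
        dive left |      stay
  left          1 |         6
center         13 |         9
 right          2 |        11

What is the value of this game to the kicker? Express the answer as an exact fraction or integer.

125/13

Row left is strictly dominated by row right, so the kicker never plays it.
The remaining 2×2 game on (center, right) × (dive left, stay) has no saddle point. Let the kicker play center with probability p; indifference gives 13p + 2(1−p) = 9p + 11(1−p), so p = 9/13.
Similarly the goalkeeper's optimal q on dive left is 2/13, and the value is 13·(2/13) + (9)·(11/13) = 125/13.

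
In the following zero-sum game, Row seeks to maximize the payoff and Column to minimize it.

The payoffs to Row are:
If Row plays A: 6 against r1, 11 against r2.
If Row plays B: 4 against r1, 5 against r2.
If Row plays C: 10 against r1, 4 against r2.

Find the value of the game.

86/11

Row B is strictly dominated by row A, so Row never plays it.
The remaining 2×2 game on (A, C) × (r1, r2) has no saddle point. Let Row play A with probability p; indifference gives 6p + 10(1−p) = 11p + 4(1−p), so p = 6/11.
Similarly Column's optimal q on r1 is 7/11, and the value is 6·(7/11) + (11)·(4/11) = 86/11.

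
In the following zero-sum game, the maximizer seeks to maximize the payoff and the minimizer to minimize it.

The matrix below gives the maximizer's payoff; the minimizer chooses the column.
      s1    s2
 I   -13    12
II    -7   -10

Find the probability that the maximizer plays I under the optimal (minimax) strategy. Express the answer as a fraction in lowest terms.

Row minima are -13 and -10, so the maximizer's maximin is -10; column maxima are -7 and 12, so the minimizer's minimax is -7. These differ, so the equilibrium is in mixed strategies.
Let the maximizer play I with probability p. The minimizer is indifferent when −13p − 7(1−p) = 12p − 10(1−p), giving p = 3/28.

3/28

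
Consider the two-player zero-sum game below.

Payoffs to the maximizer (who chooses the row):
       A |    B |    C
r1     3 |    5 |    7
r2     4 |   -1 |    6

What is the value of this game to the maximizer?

23/7

Column C is strictly dominated by A for the minimizer (it gives the maximizer more in every row).
The remaining 2×2 game on (r1, r2) × (A, B) has no saddle point. Let the maximizer play r1 with probability p; indifference gives 3p + 4(1−p) = 5p − (1−p), so p = 5/7.
Similarly the minimizer's optimal q on A is 6/7, and the value is 3·(6/7) + (5)·(1/7) = 23/7.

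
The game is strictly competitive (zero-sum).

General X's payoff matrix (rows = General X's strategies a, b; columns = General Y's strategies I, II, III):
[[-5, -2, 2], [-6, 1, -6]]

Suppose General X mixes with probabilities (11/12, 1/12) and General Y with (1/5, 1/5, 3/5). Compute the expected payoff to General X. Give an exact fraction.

-17/30

Against (1/5, 1/5, 3/5), each row's expected payoff is a: -1/5; b: -23/5.
Taking the (11/12, 1/12)-weighted average: (11/12)·(-1/5) + (1/12)·(-23/5) = -17/30.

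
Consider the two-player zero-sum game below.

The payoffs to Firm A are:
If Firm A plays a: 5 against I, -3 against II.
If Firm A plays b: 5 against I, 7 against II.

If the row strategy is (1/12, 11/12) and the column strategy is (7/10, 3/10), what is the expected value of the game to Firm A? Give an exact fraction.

Against (7/10, 3/10), each row's expected payoff is a: 13/5; b: 28/5.
Taking the (1/12, 11/12)-weighted average: (1/12)·(13/5) + (11/12)·(28/5) = 107/20.

107/20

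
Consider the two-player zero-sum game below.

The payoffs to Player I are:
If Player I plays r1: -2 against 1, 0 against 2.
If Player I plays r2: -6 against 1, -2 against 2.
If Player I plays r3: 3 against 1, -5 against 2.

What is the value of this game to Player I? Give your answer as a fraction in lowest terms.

-1

Row r2 is strictly dominated by row r1, so Player I never plays it.
The remaining 2×2 game on (r1, r3) × (1, 2) has no saddle point. Let Player I play r1 with probability p; indifference gives −2p + 3(1−p) = −5(1−p), so p = 4/5.
Similarly Player II's optimal q on 1 is 1/2, and the value is -2·(1/2) + (0)·(1/2) = -1.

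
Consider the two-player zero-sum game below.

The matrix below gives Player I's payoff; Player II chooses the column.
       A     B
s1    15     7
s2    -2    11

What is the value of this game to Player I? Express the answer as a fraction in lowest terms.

Row minima are 7 and -2, so Player I's maximin is 7; column maxima are 15 and 11, so Player II's minimax is 11. These differ, so the equilibrium is in mixed strategies.
Let Player I play s1 with probability p. Player II is indifferent when 15p − 2(1−p) = 7p + 11(1−p), giving p = 13/21.
Let Player II play A with probability q. Player I is indifferent when 15q + 7(1−q) = −2q + 11(1−q), giving q = 4/21.
The value is 15·(4/21) + (7)·(17/21) = 179/21.

179/21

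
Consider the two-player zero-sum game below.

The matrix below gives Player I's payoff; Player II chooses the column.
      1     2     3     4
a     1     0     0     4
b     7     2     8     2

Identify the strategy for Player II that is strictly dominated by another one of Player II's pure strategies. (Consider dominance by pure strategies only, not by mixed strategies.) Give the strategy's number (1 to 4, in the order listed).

1

Player II prefers columns that give Player I less. Compare 1 with 2: 0 < 1, 2 < 7.
So 2 strictly dominates 1 for Player II; 1 is strictly dominated.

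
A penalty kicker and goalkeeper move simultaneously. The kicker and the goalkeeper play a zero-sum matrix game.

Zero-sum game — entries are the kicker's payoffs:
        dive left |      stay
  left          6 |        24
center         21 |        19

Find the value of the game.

39/2

Row minima are 6 and 19, so the kicker's maximin is 19; column maxima are 21 and 24, so the goalkeeper's minimax is 21. These differ, so the equilibrium is in mixed strategies.
Let the kicker play left with probability p. The goalkeeper is indifferent when 6p + 21(1−p) = 24p + 19(1−p), giving p = 1/10.
Let the goalkeeper play dive left with probability q. The kicker is indifferent when 6q + 24(1−q) = 21q + 19(1−q), giving q = 1/4.
The value is 6·(1/4) + (24)·(3/4) = 39/2.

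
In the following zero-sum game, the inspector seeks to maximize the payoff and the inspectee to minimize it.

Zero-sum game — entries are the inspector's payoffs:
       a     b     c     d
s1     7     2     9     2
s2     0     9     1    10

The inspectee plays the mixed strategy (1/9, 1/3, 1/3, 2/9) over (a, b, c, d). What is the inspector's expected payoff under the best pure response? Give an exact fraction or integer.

50/9

s1: (7)·(1/9) + (2)·(1/3) + (9)·(1/3) + (2)·(2/9) = 44/9.
s2: (0)·(1/9) + (9)·(1/3) + (1)·(1/3) + (10)·(2/9) = 50/9.
The best pure response is s2 with expected payoff 50/9.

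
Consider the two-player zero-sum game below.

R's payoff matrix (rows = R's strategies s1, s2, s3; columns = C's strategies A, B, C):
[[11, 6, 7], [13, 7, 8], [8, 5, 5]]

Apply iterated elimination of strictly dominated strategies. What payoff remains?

Row s3 is strictly dominated by row s1 (11>8, 6>5, 7>5); eliminate s3.
Column A is strictly dominated by B for C (6<11, 7<13); eliminate A.
Column C is strictly dominated by B for C (6<7, 7<8); eliminate C.
Row s1 is strictly dominated by row s2 (7>6); eliminate s1.
Only (s2, B) remains, with payoff 7.

7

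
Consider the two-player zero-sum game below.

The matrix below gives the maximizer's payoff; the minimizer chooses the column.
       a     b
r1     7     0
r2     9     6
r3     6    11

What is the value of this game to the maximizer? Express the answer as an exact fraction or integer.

63/8

Row r1 is strictly dominated by row r2, so the maximizer never plays it.
The remaining 2×2 game on (r2, r3) × (a, b) has no saddle point. Let the maximizer play r2 with probability p; indifference gives 9p + 6(1−p) = 6p + 11(1−p), so p = 5/8.
Similarly the minimizer's optimal q on a is 5/8, and the value is 9·(5/8) + (6)·(3/8) = 63/8.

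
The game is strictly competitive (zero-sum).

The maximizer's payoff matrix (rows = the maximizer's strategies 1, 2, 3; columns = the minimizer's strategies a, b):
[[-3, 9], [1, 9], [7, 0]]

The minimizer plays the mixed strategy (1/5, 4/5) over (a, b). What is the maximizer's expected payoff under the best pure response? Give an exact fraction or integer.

37/5

1: (-3)·(1/5) + (9)·(4/5) = 33/5.
2: (1)·(1/5) + (9)·(4/5) = 37/5.
3: (7)·(1/5) + (0)·(4/5) = 7/5.
The best pure response is 2 with expected payoff 37/5.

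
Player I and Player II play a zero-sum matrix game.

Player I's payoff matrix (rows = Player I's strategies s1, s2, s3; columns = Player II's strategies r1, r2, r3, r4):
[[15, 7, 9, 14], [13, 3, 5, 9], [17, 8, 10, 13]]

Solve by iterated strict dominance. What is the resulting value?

8

Row s2 is strictly dominated by row s1 (15>13, 7>3, 9>5, 14>9); eliminate s2.
Column r4 is strictly dominated by r2 for Player II (7<14, 8<13); eliminate r4.
Row s1 is strictly dominated by row s3 (17>15, 8>7, 10>9); eliminate s1.
Column r3 is strictly dominated by r2 for Player II (8<10); eliminate r3.
Column r1 is strictly dominated by r2 for Player II (8<17); eliminate r1.
Only (s3, r2) remains, with payoff 8.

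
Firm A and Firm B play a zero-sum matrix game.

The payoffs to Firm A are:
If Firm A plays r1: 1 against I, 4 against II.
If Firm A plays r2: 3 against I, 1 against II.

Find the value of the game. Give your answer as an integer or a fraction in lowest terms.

Row minima are 1 and 1, so Firm A's maximin is 1; column maxima are 3 and 4, so Firm B's minimax is 3. These differ, so the equilibrium is in mixed strategies.
Let Firm A play r1 with probability p. Firm B is indifferent when p + 3(1−p) = 4p + (1−p), giving p = 2/5.
Let Firm B play I with probability q. Firm A is indifferent when q + 4(1−q) = 3q + (1−q), giving q = 3/5.
The value is 1·(3/5) + (4)·(2/5) = 11/5.

11/5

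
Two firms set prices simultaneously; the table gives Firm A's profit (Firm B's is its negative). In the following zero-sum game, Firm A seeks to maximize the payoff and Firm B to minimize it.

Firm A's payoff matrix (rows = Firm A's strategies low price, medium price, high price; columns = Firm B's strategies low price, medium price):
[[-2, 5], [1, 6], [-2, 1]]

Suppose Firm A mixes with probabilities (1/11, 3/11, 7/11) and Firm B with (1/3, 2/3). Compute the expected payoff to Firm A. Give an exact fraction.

Against (1/3, 2/3), each row's expected payoff is low price: 8/3; medium price: 13/3; high price: 0.
Taking the (1/11, 3/11, 7/11)-weighted average: (1/11)·(8/3) + (3/11)·(13/3) + (7/11)·(0) = 47/33.

47/33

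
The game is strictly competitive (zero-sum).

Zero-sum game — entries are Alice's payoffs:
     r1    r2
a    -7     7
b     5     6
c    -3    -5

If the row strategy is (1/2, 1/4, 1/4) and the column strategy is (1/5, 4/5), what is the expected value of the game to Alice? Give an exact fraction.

12/5

Against (1/5, 4/5), each row's expected payoff is a: 21/5; b: 29/5; c: -23/5.
Taking the (1/2, 1/4, 1/4)-weighted average: (1/2)·(21/5) + (1/4)·(29/5) + (1/4)·(-23/5) = 12/5.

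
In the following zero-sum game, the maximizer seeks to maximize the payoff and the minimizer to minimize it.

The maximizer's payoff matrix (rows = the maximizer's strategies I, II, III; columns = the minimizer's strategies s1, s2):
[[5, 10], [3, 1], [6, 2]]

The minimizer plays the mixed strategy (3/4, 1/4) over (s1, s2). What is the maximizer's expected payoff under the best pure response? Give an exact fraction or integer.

25/4

I: (5)·(3/4) + (10)·(1/4) = 25/4.
II: (3)·(3/4) + (1)·(1/4) = 5/2.
III: (6)·(3/4) + (2)·(1/4) = 5.
The best pure response is I with expected payoff 25/4.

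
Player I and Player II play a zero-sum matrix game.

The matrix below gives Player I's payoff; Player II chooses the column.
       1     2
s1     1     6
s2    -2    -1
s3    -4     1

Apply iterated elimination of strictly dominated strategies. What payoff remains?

Row s3 is strictly dominated by row s1 (1>-4, 6>1); eliminate s3.
Row s2 is strictly dominated by row s1 (1>-2, 6>-1); eliminate s2.
Column 2 is strictly dominated by 1 for Player II (1<6); eliminate 2.
Only (s1, 1) remains, with payoff 1.

1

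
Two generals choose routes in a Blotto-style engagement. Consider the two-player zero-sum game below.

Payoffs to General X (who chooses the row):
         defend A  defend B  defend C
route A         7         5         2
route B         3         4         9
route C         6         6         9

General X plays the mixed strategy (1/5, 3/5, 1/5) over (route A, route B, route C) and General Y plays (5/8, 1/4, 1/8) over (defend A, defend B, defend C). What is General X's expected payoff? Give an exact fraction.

Against (5/8, 1/4, 1/8), each row's expected payoff is route A: 47/8; route B: 4; route C: 51/8.
Taking the (1/5, 3/5, 1/5)-weighted average: (1/5)·(47/8) + (3/5)·(4) + (1/5)·(51/8) = 97/20.

97/20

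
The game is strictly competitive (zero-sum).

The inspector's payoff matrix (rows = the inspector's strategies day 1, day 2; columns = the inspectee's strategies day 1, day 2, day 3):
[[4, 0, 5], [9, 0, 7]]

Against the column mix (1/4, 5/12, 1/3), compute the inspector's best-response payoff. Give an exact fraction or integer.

day 1: (4)·(1/4) + (0)·(5/12) + (5)·(1/3) = 8/3.
day 2: (9)·(1/4) + (0)·(5/12) + (7)·(1/3) = 55/12.
The best pure response is day 2 with expected payoff 55/12.

55/12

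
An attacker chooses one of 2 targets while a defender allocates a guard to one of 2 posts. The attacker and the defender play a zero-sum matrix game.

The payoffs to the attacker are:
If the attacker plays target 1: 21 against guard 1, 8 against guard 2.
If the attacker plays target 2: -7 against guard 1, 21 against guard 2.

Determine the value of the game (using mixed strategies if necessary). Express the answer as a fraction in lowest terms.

Row minima are 8 and -7, so the attacker's maximin is 8; column maxima are 21 and 21, so the defender's minimax is 21. These differ, so the equilibrium is in mixed strategies.
Let the attacker play target 1 with probability p. The defender is indifferent when 21p − 7(1−p) = 8p + 21(1−p), giving p = 28/41.
Let the defender play guard 1 with probability q. The attacker is indifferent when 21q + 8(1−q) = −7q + 21(1−q), giving q = 13/41.
The value is 21·(13/41) + (8)·(28/41) = 497/41.

497/41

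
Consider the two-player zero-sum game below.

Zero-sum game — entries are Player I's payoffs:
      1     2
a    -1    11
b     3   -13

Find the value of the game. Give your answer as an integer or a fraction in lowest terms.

5/7

Row minima are -1 and -13, so Player I's maximin is -1; column maxima are 3 and 11, so Player II's minimax is 3. These differ, so the equilibrium is in mixed strategies.
Let Player I play a with probability p. Player II is indifferent when −p + 3(1−p) = 11p − 13(1−p), giving p = 4/7.
Let Player II play 1 with probability q. Player I is indifferent when −q + 11(1−q) = 3q − 13(1−q), giving q = 6/7.
The value is -1·(6/7) + (11)·(1/7) = 5/7.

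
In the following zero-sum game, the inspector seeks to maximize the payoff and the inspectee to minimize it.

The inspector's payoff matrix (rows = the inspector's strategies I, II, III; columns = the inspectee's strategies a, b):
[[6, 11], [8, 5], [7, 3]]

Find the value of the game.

Row III is strictly dominated by row II, so the inspector never plays it.
The remaining 2×2 game on (I, II) × (a, b) has no saddle point. Let the inspector play I with probability p; indifference gives 6p + 8(1−p) = 11p + 5(1−p), so p = 3/8.
Similarly the inspectee's optimal q on a is 3/4, and the value is 6·(3/4) + (11)·(1/4) = 29/4.

29/4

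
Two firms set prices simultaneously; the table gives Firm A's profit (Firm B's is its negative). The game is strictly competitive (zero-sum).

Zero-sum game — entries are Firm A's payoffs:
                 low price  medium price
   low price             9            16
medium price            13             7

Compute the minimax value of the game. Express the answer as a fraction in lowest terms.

145/13

Row minima are 9 and 7, so Firm A's maximin is 9; column maxima are 13 and 16, so Firm B's minimax is 13. These differ, so the equilibrium is in mixed strategies.
Let Firm A play low price with probability p. Firm B is indifferent when 9p + 13(1−p) = 16p + 7(1−p), giving p = 6/13.
Let Firm B play low price with probability q. Firm A is indifferent when 9q + 16(1−q) = 13q + 7(1−q), giving q = 9/13.
The value is 9·(9/13) + (16)·(4/13) = 145/13.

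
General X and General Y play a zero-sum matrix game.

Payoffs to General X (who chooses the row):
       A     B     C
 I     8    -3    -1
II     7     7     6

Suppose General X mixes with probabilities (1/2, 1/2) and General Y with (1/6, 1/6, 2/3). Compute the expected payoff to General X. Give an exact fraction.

13/4

Against (1/6, 1/6, 2/3), each row's expected payoff is I: 1/6; II: 19/3.
Taking the (1/2, 1/2)-weighted average: (1/2)·(1/6) + (1/2)·(19/3) = 13/4.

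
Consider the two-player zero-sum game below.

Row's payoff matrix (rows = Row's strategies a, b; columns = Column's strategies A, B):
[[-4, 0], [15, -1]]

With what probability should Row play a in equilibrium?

Row minima are -4 and -1, so Row's maximin is -1; column maxima are 15 and 0, so Column's minimax is 0. These differ, so the equilibrium is in mixed strategies.
Let Row play a with probability p. Column is indifferent when −4p + 15(1−p) = −(1−p), giving p = 4/5.

4/5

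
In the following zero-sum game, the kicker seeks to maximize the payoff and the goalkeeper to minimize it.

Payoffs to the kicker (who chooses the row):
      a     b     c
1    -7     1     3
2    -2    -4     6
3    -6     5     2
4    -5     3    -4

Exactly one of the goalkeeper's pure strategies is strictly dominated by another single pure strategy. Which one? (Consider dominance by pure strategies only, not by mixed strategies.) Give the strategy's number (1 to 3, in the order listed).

The goalkeeper prefers columns that give the kicker less. Compare c with a: -7 < 3, -2 < 6, -6 < 2, -5 < -4.
So a strictly dominates c for the goalkeeper; c is strictly dominated.

3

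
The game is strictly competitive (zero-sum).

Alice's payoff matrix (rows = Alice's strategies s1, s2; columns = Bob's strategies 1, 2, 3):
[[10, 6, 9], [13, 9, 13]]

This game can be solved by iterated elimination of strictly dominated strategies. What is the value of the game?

9

Column 1 is strictly dominated by 2 for Bob (6<10, 9<13); eliminate 1.
Row s1 is strictly dominated by row s2 (9>6, 13>9); eliminate s1.
Column 3 is strictly dominated by 2 for Bob (9<13); eliminate 3.
Only (s2, 2) remains, with payoff 9.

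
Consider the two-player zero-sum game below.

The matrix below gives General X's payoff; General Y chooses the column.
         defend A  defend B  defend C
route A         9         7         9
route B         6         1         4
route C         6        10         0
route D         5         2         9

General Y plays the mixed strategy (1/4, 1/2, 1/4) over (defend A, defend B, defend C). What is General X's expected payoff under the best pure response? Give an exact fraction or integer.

8

route A: (9)·(1/4) + (7)·(1/2) + (9)·(1/4) = 8.
route B: (6)·(1/4) + (1)·(1/2) + (4)·(1/4) = 3.
route C: (6)·(1/4) + (10)·(1/2) + (0)·(1/4) = 13/2.
route D: (5)·(1/4) + (2)·(1/2) + (9)·(1/4) = 9/2.
The best pure response is route A with expected payoff 8.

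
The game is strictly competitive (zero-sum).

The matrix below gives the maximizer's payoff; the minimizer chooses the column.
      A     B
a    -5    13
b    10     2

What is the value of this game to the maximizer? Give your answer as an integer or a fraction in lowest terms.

Row minima are -5 and 2, so the maximizer's maximin is 2; column maxima are 10 and 13, so the minimizer's minimax is 10. These differ, so the equilibrium is in mixed strategies.
Let the maximizer play a with probability p. The minimizer is indifferent when −5p + 10(1−p) = 13p + 2(1−p), giving p = 4/13.
Let the minimizer play A with probability q. The maximizer is indifferent when −5q + 13(1−q) = 10q + 2(1−q), giving q = 11/26.
The value is -5·(11/26) + (13)·(15/26) = 70/13.

70/13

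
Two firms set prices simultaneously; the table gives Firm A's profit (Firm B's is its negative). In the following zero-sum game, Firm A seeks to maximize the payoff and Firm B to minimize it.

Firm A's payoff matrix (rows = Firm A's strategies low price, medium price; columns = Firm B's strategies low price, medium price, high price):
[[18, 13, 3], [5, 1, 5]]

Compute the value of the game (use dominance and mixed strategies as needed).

31/7

Column low price is strictly dominated by medium price for Firm B (it gives Firm A more in every row).
The remaining 2×2 game on (low price, medium price) × (medium price, high price) has no saddle point. Let Firm A play low price with probability p; indifference gives 13p + (1−p) = 3p + 5(1−p), so p = 2/7.
Similarly Firm B's optimal q on medium price is 1/7, and the value is 13·(1/7) + (3)·(6/7) = 31/7.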